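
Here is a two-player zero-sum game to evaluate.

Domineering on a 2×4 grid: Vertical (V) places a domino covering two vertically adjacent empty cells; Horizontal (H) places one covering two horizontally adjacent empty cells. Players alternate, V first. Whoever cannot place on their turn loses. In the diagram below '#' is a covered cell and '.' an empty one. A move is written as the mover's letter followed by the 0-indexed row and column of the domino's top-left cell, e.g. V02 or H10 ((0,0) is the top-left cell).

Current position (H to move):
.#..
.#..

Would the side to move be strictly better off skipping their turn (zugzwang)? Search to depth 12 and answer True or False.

zugzwang(.#../.#.., H) = False

[.#../.#..] H move#1: H02:+1/.###/.#..*, H12:+1/.#../.###
[.###/.#..] V move#2: V00:-1/####/##..*
[####/##..] H move#3: H12:+1/####/####*
[####/####] end (terminal -1, V#4); searched .#../.#.. to 12
suppose H passes — search the same position with V to move:
pass> [.#../.#..] V move#1: V00:-1/##../##.., V02:+1/.##./.##.*, V03:+1/.#.#/.#.#
pass> [.##./.##.] end (terminal -1, H#2); searched .#../.#.. to 12
for H: play +1, pass -1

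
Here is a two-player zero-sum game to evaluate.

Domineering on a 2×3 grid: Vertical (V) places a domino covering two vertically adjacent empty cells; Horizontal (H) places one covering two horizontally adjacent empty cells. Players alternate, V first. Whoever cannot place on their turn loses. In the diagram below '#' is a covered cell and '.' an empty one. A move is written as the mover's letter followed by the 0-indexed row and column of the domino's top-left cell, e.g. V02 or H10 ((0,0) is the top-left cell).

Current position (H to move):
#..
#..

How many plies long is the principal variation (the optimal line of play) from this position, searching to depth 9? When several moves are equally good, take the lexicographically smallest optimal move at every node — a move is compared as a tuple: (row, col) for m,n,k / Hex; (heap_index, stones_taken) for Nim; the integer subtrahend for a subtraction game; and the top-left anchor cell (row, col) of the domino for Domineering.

ply 1, H at #../#.. | H01=+1→###/#..*; H11=+1→#../###
ply 2: ###/#.. is terminal -1 (V); from #../#.. depth 9

PV length from [#../#..]: 1 ply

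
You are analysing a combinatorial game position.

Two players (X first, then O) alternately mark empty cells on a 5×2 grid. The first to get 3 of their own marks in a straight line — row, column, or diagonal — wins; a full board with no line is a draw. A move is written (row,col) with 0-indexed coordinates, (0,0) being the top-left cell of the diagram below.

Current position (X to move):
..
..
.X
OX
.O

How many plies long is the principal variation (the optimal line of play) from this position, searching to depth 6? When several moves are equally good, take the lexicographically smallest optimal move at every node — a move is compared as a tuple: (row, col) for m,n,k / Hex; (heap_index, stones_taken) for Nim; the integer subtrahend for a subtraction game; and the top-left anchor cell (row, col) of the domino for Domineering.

[../../.X/OX/.O] X move#1: (0,0):+0/X./../.X/OX/.O, (0,1):+0/.X/../.X/OX/.O, (1,0):+0/../X./.X/OX/.O, (1,1):+1/../.X/.X/OX/.O*, (2,0):+0/../../XX/OX/.O, (4,0):+0/../../.X/OX/XO
[../.X/.X/OX/.O] end (terminal -1, O#2); searched ../../.X/OX/.O to 6

PV length from [../../.X/OX/.O]: 1 ply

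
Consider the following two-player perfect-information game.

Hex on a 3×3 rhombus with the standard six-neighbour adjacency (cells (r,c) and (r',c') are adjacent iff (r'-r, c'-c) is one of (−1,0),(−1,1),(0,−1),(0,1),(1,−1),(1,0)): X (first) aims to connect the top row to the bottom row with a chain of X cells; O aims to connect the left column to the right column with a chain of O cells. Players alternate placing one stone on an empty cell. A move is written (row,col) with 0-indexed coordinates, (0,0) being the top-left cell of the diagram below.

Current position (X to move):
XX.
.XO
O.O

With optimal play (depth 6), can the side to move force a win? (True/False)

X winning at [XX./.XO/O.O]: True

ply 1, X at XX./.XO/O.O | (0,2)=-1→XXX/.XO/O.O; (1,0)=-1→XX./XXO/O.O; (2,1)=+1→XX./.XO/OXO*
ply 2: XX./.XO/OXO is terminal -1 (O); from XX./.XO/O.O depth 6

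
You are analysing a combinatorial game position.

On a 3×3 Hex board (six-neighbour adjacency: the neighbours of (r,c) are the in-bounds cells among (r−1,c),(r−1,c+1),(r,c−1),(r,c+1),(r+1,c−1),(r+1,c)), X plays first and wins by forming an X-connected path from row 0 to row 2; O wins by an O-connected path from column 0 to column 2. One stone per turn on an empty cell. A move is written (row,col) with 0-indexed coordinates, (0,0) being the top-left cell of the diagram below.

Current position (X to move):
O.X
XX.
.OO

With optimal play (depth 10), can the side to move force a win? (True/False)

ply 1, X at O.X/XX./.OO | (0,1)=-1→OXX/XX./.OO; (1,2)=-1→O.X/XXX/.OO; (2,0)=+1→O.X/XX./XOO*
ply 2: O.X/XX./XOO is terminal -1 (O); from O.X/XX./.OO depth 10

X winning at [O.X/XX./.OO]: True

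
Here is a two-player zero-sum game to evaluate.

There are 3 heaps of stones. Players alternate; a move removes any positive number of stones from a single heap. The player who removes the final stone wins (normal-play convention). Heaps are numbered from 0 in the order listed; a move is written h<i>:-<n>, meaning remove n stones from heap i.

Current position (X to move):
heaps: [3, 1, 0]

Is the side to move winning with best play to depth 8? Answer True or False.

ply 1, X at (3,1,0) | h0:-1=-1→(2,1,0); h0:-2=+1→(1,1,0)*; h0:-3=-1→(0,1,0); h1:-1=-1→(3,0,0)
ply 2, O at (1,1,0) | h0:-1=-1→(0,1,0)*; h1:-1=-1→(1,0,0)
ply 3, X at (0,1,0) | h1:-1=+1→(0,0,0)*
ply 4: (0,0,0) is terminal -1 (O); from (3,1,0) depth 8

X winning at [(3,1,0)]: True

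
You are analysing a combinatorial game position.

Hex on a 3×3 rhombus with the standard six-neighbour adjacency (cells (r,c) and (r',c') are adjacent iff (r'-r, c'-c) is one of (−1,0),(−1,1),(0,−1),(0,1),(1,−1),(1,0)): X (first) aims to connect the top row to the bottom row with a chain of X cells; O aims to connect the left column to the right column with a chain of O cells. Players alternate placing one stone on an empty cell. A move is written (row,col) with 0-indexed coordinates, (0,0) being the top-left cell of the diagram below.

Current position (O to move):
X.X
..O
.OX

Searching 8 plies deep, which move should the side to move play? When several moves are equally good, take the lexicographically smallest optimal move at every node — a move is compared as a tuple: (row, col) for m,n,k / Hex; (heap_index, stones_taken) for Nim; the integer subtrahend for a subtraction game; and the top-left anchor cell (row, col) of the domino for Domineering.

ply 1, O at X.X/..O/.OX | (0,1)=-1→XOX/..O/.OX; (1,0)=+1→X.X/O.O/.OX*; (1,1)=+1→X.X/.OO/.OX; (2,0)=+1→X.X/..O/OOX
ply 2, X at X.X/O.O/.OX | (0,1)=-1→XXX/O.O/.OX*; (1,1)=-1→X.X/OXO/.OX; (2,0)=-1→X.X/O.O/XOX
ply 3, O at XXX/O.O/.OX | (1,1)=+1→XXX/OOO/.OX*; (2,0)=+1→XXX/O.O/OOX
ply 4: XXX/OOO/.OX is terminal -1 (X); from X.X/..O/.OX depth 8

O's best at [X.X/..O/.OX]: (1,0)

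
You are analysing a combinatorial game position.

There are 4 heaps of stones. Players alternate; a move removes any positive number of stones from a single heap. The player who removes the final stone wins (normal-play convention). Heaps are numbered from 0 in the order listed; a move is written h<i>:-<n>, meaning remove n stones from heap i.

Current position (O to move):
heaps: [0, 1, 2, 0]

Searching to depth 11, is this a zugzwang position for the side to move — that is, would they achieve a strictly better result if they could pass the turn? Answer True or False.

zugzwang((0,1,2,0), O) = False

[(0,1,2,0)] O move#1: h1:-1:-1/(0,0,2,0), h2:-1:+1/(0,1,1,0)*, h2:-2:-1/(0,1,0,0)
[(0,1,1,0)] X move#2: h1:-1:-1/(0,0,1,0)*, h2:-1:-1/(0,1,0,0)
[(0,0,1,0)] O move#3: h2:-1:+1/(0,0,0,0)*
[(0,0,0,0)] end (terminal -1, X#4); searched (0,1,2,0) to 11
suppose O passes — search the same position with X to move:
pass> [(0,1,2,0)] X move#1: h1:-1:-1/(0,0,2,0), h2:-1:+1/(0,1,1,0)*, h2:-2:-1/(0,1,0,0)
pass> [(0,1,1,0)] O move#2: h1:-1:-1/(0,0,1,0)*, h2:-1:-1/(0,1,0,0)
pass> [(0,0,1,0)] X move#3: h2:-1:+1/(0,0,0,0)*
pass> [(0,0,0,0)] end (terminal -1, O#4); searched (0,1,2,0) to 11
for O: play +1, pass -1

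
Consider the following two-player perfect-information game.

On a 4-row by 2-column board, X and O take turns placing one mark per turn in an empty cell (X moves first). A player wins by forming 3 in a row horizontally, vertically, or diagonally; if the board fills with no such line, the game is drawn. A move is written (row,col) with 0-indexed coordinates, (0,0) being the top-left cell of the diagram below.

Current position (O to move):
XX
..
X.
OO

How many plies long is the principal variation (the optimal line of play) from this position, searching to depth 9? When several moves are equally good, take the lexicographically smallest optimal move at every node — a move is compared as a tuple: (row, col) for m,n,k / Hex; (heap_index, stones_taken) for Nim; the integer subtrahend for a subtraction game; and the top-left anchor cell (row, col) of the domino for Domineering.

[XX/../X./OO] O move#1: (1,0):+0/XX/O./X./OO*, (1,1):-1/XX/.O/X./OO, (2,1):-1/XX/../XO/OO
[XX/O./X./OO] X move#2: (1,1):+0/XX/OX/X./OO*, (2,1):+0/XX/O./XX/OO
[XX/OX/X./OO] O move#3: (2,1):+0/XX/OX/XO/OO*
[XX/OX/XO/OO] end (terminal +0, X#4); searched XX/../X./OO to 9

PV length from [XX/../X./OO]: 3 plies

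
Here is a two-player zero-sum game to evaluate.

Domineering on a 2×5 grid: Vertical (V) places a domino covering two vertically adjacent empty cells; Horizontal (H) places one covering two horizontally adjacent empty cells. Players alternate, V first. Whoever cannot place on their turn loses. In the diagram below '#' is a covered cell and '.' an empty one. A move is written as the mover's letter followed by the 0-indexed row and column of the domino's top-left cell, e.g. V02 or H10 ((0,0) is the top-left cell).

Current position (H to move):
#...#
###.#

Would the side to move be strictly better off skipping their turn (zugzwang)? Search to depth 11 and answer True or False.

p1 H@[#...#/###.#]: H01[###.#/###.#]-1 H02[#.###/###.#]+1*
p2 V@[#.###/###.#] terminal -1; root [#...#/###.#] d11
pass branch (V moves first from the same position):
  | p1 V@[#...#/###.#]: V03[#..##/#####]-1*
  | p2 H@[#..##/#####]: H01[#####/#####]+1*
  | p3 V@[#####/#####] terminal -1; root [#...#/###.#] d11
H moving scores +1; H passing scores +1

zugzwang(#...#/###.#, H) = False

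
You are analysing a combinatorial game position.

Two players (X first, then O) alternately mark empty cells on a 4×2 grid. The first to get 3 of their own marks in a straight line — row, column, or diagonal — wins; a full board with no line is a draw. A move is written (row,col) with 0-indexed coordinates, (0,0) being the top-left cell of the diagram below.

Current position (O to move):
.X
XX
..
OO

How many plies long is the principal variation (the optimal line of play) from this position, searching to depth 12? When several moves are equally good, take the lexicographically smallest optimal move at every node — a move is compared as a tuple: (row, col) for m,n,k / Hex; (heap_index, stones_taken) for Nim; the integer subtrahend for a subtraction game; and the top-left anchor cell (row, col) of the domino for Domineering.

PV length from [.X/XX/../OO]: 3 plies

[.X/XX/../OO] O move#1: (0,0):-1/OX/XX/../OO, (2,0):-1/.X/XX/O./OO, (2,1):+0/.X/XX/.O/OO*
[.X/XX/.O/OO] X move#2: (0,0):+0/XX/XX/.O/OO*, (2,0):+0/.X/XX/XO/OO
[XX/XX/.O/OO] O move#3: (2,0):+0/XX/XX/OO/OO*
[XX/XX/OO/OO] end (terminal +0, X#4); searched .X/XX/../OO to 12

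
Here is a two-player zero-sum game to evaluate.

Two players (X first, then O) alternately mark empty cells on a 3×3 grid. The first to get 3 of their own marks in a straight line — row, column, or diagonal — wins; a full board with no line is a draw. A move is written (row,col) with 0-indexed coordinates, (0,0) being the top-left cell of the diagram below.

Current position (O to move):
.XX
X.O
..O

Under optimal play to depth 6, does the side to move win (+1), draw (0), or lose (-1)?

value(.XX/X.O/..O, O) = -1

[.XX/X.O/..O] O move#1: (0,0):-1/OXX/X.O/..O*, (1,1):-1/.XX/XOO/..O, (2,0):-1/.XX/X.O/O.O, (2,1):-1/.XX/X.O/.OO
[OXX/X.O/..O] X move#2: (1,1):+1/OXX/XXO/..O*, (2,0):-1/OXX/X.O/X.O, (2,1):-1/OXX/X.O/.XO
[OXX/XXO/..O] O move#3: (2,0):-1/OXX/XXO/O.O*, (2,1):-1/OXX/XXO/.OO
[OXX/XXO/O.O] X move#4: (2,1):+1/OXX/XXO/OXO*
[OXX/XXO/OXO] end (terminal -1, O#5); searched .XX/X.O/..O to 6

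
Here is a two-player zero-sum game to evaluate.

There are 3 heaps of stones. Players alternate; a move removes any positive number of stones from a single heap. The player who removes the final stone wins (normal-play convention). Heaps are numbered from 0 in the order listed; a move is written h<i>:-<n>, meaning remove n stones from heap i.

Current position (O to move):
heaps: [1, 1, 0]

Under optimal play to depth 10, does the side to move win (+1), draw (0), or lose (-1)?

value((1,1,0), O) = -1

p1 O@[(1,1,0)]: h0:-1[(0,1,0)]-1* h1:-1[(1,0,0)]-1
p2 X@[(0,1,0)]: h1:-1[(0,0,0)]+1*
p3 O@[(0,0,0)] terminal -1; root [(1,1,0)] d10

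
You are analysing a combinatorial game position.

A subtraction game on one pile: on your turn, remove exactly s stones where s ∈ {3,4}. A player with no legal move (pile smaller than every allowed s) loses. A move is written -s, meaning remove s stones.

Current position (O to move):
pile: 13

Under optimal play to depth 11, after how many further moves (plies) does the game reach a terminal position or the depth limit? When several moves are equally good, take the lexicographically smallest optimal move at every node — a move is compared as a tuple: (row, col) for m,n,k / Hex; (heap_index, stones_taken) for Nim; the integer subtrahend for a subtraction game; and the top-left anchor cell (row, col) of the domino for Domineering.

PV length from [13]: 3 plies

p1 O@[13]: -3[10]-1 -4[9]+1*
p2 X@[9]: -3[6]-1* -4[5]-1
p3 O@[6]: -3[3]-1 -4[2]+1*
p4 X@[2] terminal -1; root [13] d11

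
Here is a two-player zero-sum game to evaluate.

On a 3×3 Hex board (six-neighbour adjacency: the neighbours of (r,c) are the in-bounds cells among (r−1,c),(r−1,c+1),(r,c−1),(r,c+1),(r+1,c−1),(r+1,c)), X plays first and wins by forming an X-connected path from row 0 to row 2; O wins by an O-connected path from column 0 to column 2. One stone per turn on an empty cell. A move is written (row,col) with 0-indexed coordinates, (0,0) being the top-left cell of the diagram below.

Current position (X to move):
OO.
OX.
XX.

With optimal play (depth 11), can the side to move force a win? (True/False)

X winning at [OO./OX./XX.]: True

ply 1, X at OO./OX./XX. | (0,2)=+1→OOX/OX./XX.*; (1,2)=-1→OO./OXX/XX.; (2,2)=-1→OO./OX./XXX
ply 2: OOX/OX./XX. is terminal -1 (O); from OO./OX./XX. depth 11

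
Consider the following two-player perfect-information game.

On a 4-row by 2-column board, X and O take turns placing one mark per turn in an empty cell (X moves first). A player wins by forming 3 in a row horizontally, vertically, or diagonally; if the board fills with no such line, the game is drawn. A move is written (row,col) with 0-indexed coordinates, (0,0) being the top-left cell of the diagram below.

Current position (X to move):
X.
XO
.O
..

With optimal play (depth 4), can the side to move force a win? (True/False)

X winning at [X./XO/.O/..]: True

p1 X@[X./XO/.O/..]: (0,1)[XX/XO/.O/..]-1 (2,0)[X./XO/XO/..]+1* (3,0)[X./XO/.O/X.]-1 (3,1)[X./XO/.O/.X]-1
p2 O@[X./XO/XO/..] terminal -1; root [X./XO/.O/..] d4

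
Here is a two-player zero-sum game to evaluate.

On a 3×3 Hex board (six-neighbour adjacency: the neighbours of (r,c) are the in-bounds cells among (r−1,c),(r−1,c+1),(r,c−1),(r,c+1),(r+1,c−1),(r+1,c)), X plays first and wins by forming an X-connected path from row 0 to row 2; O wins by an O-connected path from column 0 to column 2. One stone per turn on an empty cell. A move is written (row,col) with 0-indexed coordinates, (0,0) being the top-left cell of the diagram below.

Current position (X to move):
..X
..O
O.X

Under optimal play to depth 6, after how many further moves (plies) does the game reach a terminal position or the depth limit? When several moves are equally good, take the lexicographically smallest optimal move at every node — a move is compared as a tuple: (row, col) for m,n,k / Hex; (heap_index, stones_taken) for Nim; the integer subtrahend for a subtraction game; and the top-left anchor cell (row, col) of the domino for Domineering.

PV length from [..X/..O/O.X]: 4 plies

[..X/..O/O.X] X move#1: (0,0):-1/X.X/..O/O.X*, (0,1):-1/.XX/..O/O.X, (1,0):-1/..X/X.O/O.X, (1,1):-1/..X/.XO/O.X, (2,1):-1/..X/..O/OXX
[X.X/..O/O.X] O move#2: (0,1):+1/XOX/..O/O.X*, (1,0):+1/X.X/O.O/O.X, (1,1):+1/X.X/.OO/O.X, (2,1):+1/X.X/..O/OOX
[XOX/..O/O.X] X move#3: (1,0):-1/XOX/X.O/O.X*, (1,1):-1/XOX/.XO/O.X, (2,1):-1/XOX/..O/OXX
[XOX/X.O/O.X] O move#4: (1,1):+1/XOX/XOO/O.X*, (2,1):+1/XOX/X.O/OOX
[XOX/XOO/O.X] end (terminal -1, X#5); searched ..X/..O/O.X to 6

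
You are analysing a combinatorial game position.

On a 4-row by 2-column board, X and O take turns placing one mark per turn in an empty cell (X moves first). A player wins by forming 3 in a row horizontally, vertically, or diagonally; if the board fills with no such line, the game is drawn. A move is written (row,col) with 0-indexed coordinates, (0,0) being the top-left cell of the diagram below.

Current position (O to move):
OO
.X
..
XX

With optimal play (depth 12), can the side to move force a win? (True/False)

p1 O@[OO/.X/../XX]: (1,0)[OO/OX/../XX]-1 (2,0)[OO/.X/O./XX]-1 (2,1)[OO/.X/.O/XX]+0*
p2 X@[OO/.X/.O/XX]: (1,0)[OO/XX/.O/XX]+0* (2,0)[OO/.X/XO/XX]+0
p3 O@[OO/XX/.O/XX]: (2,0)[OO/XX/OO/XX]+0*
p4 X@[OO/XX/OO/XX] terminal +0; root [OO/.X/../XX] d12

O winning at [OO/.X/../XX]: False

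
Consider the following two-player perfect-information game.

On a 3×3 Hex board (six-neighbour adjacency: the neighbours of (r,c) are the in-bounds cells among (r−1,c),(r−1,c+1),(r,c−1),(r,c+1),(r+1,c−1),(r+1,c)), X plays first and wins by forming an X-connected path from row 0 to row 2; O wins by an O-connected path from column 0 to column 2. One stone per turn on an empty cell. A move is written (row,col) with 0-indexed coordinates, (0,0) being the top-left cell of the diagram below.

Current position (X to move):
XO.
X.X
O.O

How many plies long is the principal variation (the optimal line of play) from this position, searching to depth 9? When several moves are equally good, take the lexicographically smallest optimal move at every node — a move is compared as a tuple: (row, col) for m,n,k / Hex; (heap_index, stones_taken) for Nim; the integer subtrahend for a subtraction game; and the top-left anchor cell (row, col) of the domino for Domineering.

p1 X@[XO./X.X/O.O]: (0,2)[XOX/X.X/O.O]-1 (1,1)[XO./XXX/O.O]-1 (2,1)[XO./X.X/OXO]+1*
p2 O@[XO./X.X/OXO]: (0,2)[XOO/X.X/OXO]-1* (1,1)[XO./XOX/OXO]-1
p3 X@[XOO/X.X/OXO]: (1,1)[XOO/XXX/OXO]+1*
p4 O@[XOO/XXX/OXO] terminal -1; root [XO./X.X/O.O] d9

PV length from [XO./X.X/O.O]: 3 plies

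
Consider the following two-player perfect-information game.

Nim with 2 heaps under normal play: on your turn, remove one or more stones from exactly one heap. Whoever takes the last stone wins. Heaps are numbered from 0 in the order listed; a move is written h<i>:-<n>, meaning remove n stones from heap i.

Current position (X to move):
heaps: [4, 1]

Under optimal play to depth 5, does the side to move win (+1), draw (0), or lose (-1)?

value((4,1), X) = +1

p1 X@[(4,1)]: h0:-1[(3,1)]-1 h0:-2[(2,1)]-1 h0:-3[(1,1)]+1* h0:-4[(0,1)]-1 h1:-1[(4,0)]-1
p2 O@[(1,1)]: h0:-1[(0,1)]-1* h1:-1[(1,0)]-1
p3 X@[(0,1)]: h1:-1[(0,0)]+1*
p4 O@[(0,0)] terminal -1; root [(4,1)] d5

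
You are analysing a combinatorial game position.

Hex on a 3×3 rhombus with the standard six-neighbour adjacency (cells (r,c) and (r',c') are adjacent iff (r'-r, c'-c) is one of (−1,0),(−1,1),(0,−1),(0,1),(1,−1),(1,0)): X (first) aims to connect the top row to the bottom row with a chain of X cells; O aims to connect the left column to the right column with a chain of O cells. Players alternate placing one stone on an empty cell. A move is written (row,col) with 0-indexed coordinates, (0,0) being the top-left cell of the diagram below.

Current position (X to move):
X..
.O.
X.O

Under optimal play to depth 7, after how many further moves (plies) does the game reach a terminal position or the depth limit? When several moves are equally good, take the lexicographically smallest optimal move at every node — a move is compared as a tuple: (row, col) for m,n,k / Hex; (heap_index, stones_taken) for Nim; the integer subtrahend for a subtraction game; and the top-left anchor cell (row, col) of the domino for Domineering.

[X../.O./X.O] X move#1: (0,1):-1/XX./.O./X.O, (0,2):-1/X.X/.O./X.O, (1,0):+1/X../XO./X.O*, (1,2):-1/X../.OX/X.O, (2,1):-1/X../.O./XXO
[X../XO./X.O] end (terminal -1, O#2); searched X../.O./X.O to 7

PV length from [X../.O./X.O]: 1 ply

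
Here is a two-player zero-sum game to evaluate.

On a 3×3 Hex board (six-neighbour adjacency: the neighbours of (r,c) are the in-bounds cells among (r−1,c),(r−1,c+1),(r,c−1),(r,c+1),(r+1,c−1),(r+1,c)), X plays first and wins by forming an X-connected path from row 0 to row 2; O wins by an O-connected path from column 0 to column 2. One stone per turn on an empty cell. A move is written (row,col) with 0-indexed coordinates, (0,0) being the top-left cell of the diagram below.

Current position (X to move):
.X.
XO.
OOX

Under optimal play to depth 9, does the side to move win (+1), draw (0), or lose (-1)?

[.X./XO./OOX] X move#1: (0,0):-1/XX./XO./OOX*, (0,2):-1/.XX/XO./OOX, (1,2):-1/.X./XOX/OOX
[XX./XO./OOX] O move#2: (0,2):+1/XXO/XO./OOX*, (1,2):+1/XX./XOO/OOX
[XXO/XO./OOX] end (terminal -1, X#3); searched .X./XO./OOX to 9

value(.X./XO./OOX, X) = -1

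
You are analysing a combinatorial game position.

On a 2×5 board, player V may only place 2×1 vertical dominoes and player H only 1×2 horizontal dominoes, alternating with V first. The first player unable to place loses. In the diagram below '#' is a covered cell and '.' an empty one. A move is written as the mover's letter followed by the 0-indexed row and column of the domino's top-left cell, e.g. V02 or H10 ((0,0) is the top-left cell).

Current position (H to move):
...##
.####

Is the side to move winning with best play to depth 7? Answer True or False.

H winning at [...##/.####]: True

p1 H@[...##/.####]: H00[##.##/.####]+1* H01[.####/.####]-1
p2 V@[##.##/.####] terminal -1; root [...##/.####] d7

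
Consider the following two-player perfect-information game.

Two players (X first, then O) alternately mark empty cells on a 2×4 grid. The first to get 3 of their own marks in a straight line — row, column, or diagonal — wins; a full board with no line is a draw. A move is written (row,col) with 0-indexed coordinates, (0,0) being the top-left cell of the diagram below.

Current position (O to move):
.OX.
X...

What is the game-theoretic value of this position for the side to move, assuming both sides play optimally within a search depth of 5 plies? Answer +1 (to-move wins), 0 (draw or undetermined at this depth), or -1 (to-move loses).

ply 1, O at .OX./X... | (0,0)=+0→OOX./X...*; (0,3)=+0→.OXO/X...; (1,1)=+0→.OX./XO..; (1,2)=+0→.OX./X.O.; (1,3)=+0→.OX./X..O
ply 2, X at OOX./X... | (0,3)=+0→OOXX/X...*; (1,1)=+0→OOX./XX..; (1,2)=+0→OOX./X.X.; (1,3)=+0→OOX./X..X
ply 3, O at OOXX/X... | (1,1)=+0→OOXX/XO..*; (1,2)=+0→OOXX/X.O.; (1,3)=+0→OOXX/X..O
ply 4, X at OOXX/XO.. | (1,2)=+0→OOXX/XOX.*; (1,3)=+0→OOXX/XO.X
ply 5, O at OOXX/XOX. | (1,3)=+0→OOXX/XOXO*
ply 6: OOXX/XOXO is terminal +0 (X); from .OX./X... depth 5

value(.OX./X..., O) = 0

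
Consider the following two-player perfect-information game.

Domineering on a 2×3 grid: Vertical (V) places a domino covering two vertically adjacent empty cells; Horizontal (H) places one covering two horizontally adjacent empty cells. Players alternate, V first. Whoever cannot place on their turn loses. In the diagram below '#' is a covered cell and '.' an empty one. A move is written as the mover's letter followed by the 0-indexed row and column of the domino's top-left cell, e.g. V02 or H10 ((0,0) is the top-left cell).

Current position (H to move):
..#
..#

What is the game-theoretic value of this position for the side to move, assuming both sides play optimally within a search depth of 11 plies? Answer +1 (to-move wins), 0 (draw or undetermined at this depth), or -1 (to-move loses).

[..#/..#] H move#1: H00:+1/###/..#*, H10:+1/..#/###
[###/..#] end (terminal -1, V#2); searched ..#/..# to 11

value(..#/..#, H) = +1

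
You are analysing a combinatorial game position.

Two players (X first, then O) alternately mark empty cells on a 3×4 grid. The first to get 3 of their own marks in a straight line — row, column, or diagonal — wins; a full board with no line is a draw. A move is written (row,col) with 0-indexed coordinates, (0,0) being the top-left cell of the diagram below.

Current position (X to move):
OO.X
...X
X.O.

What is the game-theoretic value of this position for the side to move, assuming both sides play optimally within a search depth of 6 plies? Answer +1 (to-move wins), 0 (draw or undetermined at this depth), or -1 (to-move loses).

ply 1, X at OO.X/...X/X.O. | (0,2)=-1→OOXX/...X/X.O.; (1,0)=-1→OO.X/X..X/X.O.; (1,1)=-1→OO.X/.X.X/X.O.; (1,2)=-1→OO.X/..XX/X.O.; (2,1)=-1→OO.X/...X/XXO.; (2,3)=+1→OO.X/...X/X.OX*
ply 2: OO.X/...X/X.OX is terminal -1 (O); from OO.X/...X/X.O. depth 6

value(OO.X/...X/X.O., X) = +1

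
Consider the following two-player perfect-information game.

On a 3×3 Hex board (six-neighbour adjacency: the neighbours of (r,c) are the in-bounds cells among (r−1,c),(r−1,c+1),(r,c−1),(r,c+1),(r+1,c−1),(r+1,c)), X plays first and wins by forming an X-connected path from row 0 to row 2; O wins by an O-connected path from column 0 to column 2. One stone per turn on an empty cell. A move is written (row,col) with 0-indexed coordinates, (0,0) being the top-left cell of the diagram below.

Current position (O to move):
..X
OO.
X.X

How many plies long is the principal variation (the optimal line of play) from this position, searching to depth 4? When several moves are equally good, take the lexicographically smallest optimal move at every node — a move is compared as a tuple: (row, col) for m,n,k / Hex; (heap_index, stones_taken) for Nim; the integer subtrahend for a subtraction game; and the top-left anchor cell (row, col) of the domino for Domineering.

PV length from [..X/OO./X.X]: 1 ply

[..X/OO./X.X] O move#1: (0,0):-1/O.X/OO./X.X, (0,1):-1/.OX/OO./X.X, (1,2):+1/..X/OOO/X.X*, (2,1):-1/..X/OO./XOX
[..X/OOO/X.X] end (terminal -1, X#2); searched ..X/OO./X.X to 4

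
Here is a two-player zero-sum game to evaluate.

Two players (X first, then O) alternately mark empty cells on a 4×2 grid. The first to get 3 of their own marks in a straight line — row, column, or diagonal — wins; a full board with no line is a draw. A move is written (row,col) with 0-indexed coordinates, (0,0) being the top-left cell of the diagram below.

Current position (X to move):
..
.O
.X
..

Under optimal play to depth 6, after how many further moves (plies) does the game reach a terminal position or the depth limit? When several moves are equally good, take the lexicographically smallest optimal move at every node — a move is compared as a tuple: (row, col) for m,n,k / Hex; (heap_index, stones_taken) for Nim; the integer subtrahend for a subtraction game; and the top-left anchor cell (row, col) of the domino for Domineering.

PV length from [../.O/.X/..]: 6 plies

ply 1, X at ../.O/.X/.. | (0,0)=+0→X./.O/.X/..*; (0,1)=+0→.X/.O/.X/..; (1,0)=+0→../XO/.X/..; (2,0)=+0→../.O/XX/..; (3,0)=+0→../.O/.X/X.; (3,1)=+0→../.O/.X/.X
ply 2, O at X./.O/.X/.. | (0,1)=+0→XO/.O/.X/..*; (1,0)=+0→X./OO/.X/..; (2,0)=+0→X./.O/OX/..; (3,0)=+0→X./.O/.X/O.; (3,1)=+0→X./.O/.X/.O
ply 3, X at XO/.O/.X/.. | (1,0)=+0→XO/XO/.X/..*; (2,0)=+0→XO/.O/XX/..; (3,0)=+0→XO/.O/.X/X.; (3,1)=+0→XO/.O/.X/.X
ply 4, O at XO/XO/.X/.. | (2,0)=+0→XO/XO/OX/..*; (3,0)=-1→XO/XO/.X/O.; (3,1)=-1→XO/XO/.X/.O
ply 5, X at XO/XO/OX/.. | (3,0)=+0→XO/XO/OX/X.*; (3,1)=+0→XO/XO/OX/.X
ply 6, O at XO/XO/OX/X. | (3,1)=+0→XO/XO/OX/XO*
ply 7: XO/XO/OX/XO is terminal +0 (X); from ../.O/.X/.. depth 6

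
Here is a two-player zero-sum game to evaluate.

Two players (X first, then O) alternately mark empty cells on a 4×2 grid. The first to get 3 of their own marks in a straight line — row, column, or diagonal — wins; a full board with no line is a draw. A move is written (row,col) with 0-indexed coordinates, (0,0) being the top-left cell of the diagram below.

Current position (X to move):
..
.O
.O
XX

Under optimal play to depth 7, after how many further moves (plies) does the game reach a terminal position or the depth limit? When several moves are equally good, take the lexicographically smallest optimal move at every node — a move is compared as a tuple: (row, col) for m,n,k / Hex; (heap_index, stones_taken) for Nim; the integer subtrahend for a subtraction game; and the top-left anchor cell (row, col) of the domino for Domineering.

ply 1, X at ../.O/.O/XX | (0,0)=-1→X./.O/.O/XX; (0,1)=+0→.X/.O/.O/XX*; (1,0)=-1→../XO/.O/XX; (2,0)=-1→../.O/XO/XX
ply 2, O at .X/.O/.O/XX | (0,0)=+0→OX/.O/.O/XX*; (1,0)=+0→.X/OO/.O/XX; (2,0)=+0→.X/.O/OO/XX
ply 3, X at OX/.O/.O/XX | (1,0)=+0→OX/XO/.O/XX*; (2,0)=+0→OX/.O/XO/XX
ply 4, O at OX/XO/.O/XX | (2,0)=+0→OX/XO/OO/XX*
ply 5: OX/XO/OO/XX is terminal +0 (X); from ../.O/.O/XX depth 7

PV length from [../.O/.O/XX]: 4 plies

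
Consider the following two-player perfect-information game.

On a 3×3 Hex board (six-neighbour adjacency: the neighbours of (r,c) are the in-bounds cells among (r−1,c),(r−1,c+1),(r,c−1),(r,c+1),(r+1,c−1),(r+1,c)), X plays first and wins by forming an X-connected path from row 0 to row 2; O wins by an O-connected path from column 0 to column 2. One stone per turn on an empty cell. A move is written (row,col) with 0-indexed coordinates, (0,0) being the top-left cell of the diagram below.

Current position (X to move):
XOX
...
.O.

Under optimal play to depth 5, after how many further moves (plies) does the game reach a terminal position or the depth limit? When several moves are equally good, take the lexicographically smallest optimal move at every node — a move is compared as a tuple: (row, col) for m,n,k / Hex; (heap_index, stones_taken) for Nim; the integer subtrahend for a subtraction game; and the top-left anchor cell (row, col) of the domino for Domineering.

p1 X@[XOX/.../.O.]: (1,0)[XOX/X../.O.]-1 (1,1)[XOX/.X./.O.]-1 (1,2)[XOX/..X/.O.]+1* (2,0)[XOX/.../XO.]+1 (2,2)[XOX/.../.OX]+1
p2 O@[XOX/..X/.O.]: (1,0)[XOX/O.X/.O.]-1* (1,1)[XOX/.OX/.O.]-1 (2,0)[XOX/..X/OO.]-1 (2,2)[XOX/..X/.OO]-1
p3 X@[XOX/O.X/.O.]: (1,1)[XOX/OXX/.O.]+1* (2,0)[XOX/O.X/XO.]+1 (2,2)[XOX/O.X/.OX]+1
p4 O@[XOX/OXX/.O.]: (2,0)[XOX/OXX/OO.]-1* (2,2)[XOX/OXX/.OO]-1
p5 X@[XOX/OXX/OO.]: (2,2)[XOX/OXX/OOX]+1*
p6 O@[XOX/OXX/OOX] terminal -1; root [XOX/.../.O.] d5

PV length from [XOX/.../.O.]: 5 plies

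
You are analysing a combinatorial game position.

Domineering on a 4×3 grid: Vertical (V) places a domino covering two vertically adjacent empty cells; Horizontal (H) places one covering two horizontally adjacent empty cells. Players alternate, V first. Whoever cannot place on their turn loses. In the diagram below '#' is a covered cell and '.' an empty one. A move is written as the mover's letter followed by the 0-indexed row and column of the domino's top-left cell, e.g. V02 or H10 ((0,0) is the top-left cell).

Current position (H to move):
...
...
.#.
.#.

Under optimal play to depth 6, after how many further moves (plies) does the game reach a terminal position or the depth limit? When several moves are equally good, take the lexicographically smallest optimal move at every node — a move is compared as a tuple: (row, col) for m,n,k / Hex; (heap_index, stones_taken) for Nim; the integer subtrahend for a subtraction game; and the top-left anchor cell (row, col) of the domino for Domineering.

PV length from [.../.../.#./.#.]: 4 plies

ply 1, H at .../.../.#./.#. | H00=-1→##./.../.#./.#.*; H01=-1→.##/.../.#./.#.; H10=-1→.../##./.#./.#.; H11=-1→.../.##/.#./.#.
ply 2, V at ##./.../.#./.#. | V02=+1→###/..#/.#./.#.*; V10=+1→##./#../##./.#.; V12=+1→##./..#/.##/.#.; V20=+1→##./.../##./##.; V22=+1→##./.../.##/.##
ply 3, H at ###/..#/.#./.#. | H10=-1→###/###/.#./.#.*
ply 4, V at ###/###/.#./.#. | V20=+1→###/###/##./##.*; V22=+1→###/###/.##/.##
ply 5: ###/###/##./##. is terminal -1 (H); from .../.../.#./.#. depth 6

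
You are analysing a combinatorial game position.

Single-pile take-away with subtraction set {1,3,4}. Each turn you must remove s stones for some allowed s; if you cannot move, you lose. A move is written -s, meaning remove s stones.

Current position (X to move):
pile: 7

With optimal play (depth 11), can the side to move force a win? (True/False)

p1 X@[7]: -1[6]-1* -3[4]-1 -4[3]-1
p2 O@[6]: -1[5]-1 -3[3]-1 -4[2]+1*
p3 X@[2]: -1[1]-1*
p4 O@[1]: -1[0]+1*
p5 X@[0] terminal -1; root [7] d11

X winning at [7]: False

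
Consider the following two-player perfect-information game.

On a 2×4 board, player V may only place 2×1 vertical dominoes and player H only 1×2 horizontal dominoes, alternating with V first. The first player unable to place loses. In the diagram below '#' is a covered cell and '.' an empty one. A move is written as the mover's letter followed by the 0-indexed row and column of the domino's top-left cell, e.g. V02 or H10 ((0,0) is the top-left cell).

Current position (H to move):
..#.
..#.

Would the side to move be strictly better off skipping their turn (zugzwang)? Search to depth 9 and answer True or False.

p1 H@[..#./..#.]: H00[###./..#.]+1* H10[..#./###.]+1
p2 V@[###./..#.]: V03[####/..##]-1*
p3 H@[####/..##]: H10[####/####]+1*
p4 V@[####/####] terminal -1; root [..#./..#.] d9
if H skipped the turn, V would face:
~ p1 V@[..#./..#.]: V00[#.#./#.#.]+1* V01[.##./.##.]+1 V03[..##/..##]-1
~ p2 H@[#.#./#.#.] terminal -1; root [..#./..#.] d9
compare (H): move=+1 vs pass=-1

zugzwang(..#./..#., H) = False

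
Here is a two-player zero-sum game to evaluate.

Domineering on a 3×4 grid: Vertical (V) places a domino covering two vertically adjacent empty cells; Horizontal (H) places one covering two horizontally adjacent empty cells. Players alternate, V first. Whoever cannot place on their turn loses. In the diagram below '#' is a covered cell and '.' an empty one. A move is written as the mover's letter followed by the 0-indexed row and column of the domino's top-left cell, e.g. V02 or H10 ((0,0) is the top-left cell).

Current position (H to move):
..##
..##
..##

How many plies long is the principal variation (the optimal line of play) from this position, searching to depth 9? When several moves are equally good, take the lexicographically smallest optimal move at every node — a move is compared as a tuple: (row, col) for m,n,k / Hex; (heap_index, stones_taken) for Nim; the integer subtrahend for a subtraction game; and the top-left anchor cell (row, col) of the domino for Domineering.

PV length from [..##/..##/..##]: 1 ply

p1 H@[..##/..##/..##]: H00[####/..##/..##]-1 H10[..##/####/..##]+1* H20[..##/..##/####]-1
p2 V@[..##/####/..##] terminal -1; root [..##/..##/..##] d9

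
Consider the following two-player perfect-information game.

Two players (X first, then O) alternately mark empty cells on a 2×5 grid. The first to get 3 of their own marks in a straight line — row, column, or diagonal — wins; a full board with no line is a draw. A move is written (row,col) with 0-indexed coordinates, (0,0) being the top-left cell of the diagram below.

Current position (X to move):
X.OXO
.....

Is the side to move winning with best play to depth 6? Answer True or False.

p1 X@[X.OXO/.....]: (0,1)[XXOXO/.....]+0* (1,0)[X.OXO/X....]+0 (1,1)[X.OXO/.X...]+0 (1,2)[X.OXO/..X..]+0 (1,3)[X.OXO/...X.]+0 (1,4)[X.OXO/....X]+0
p2 O@[XXOXO/.....]: (1,0)[XXOXO/O....]+0* (1,1)[XXOXO/.O...]+0 (1,2)[XXOXO/..O..]+0 (1,3)[XXOXO/...O.]+0 (1,4)[XXOXO/....O]+0
p3 X@[XXOXO/O....]: (1,1)[XXOXO/OX...]+0* (1,2)[XXOXO/O.X..]+0 (1,3)[XXOXO/O..X.]+0 (1,4)[XXOXO/O...X]+0
p4 O@[XXOXO/OX...]: (1,2)[XXOXO/OXO..]+0* (1,3)[XXOXO/OX.O.]+0 (1,4)[XXOXO/OX..O]+0
p5 X@[XXOXO/OXO..]: (1,3)[XXOXO/OXOX.]+0* (1,4)[XXOXO/OXO.X]+0
p6 O@[XXOXO/OXOX.]: (1,4)[XXOXO/OXOXO]+0*
p7 X@[XXOXO/OXOXO] terminal +0; root [X.OXO/.....] d6

X winning at [X.OXO/.....]: False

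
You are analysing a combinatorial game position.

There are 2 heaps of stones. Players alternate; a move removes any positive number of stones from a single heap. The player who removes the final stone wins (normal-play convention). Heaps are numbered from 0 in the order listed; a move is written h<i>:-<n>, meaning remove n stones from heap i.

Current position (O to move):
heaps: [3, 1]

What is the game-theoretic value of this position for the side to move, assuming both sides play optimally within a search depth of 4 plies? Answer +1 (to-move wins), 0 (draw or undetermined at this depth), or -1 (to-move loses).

p1 O@[(3,1)]: h0:-1[(2,1)]-1 h0:-2[(1,1)]+1* h0:-3[(0,1)]-1 h1:-1[(3,0)]-1
p2 X@[(1,1)]: h0:-1[(0,1)]-1* h1:-1[(1,0)]-1
p3 O@[(0,1)]: h1:-1[(0,0)]+1*
p4 X@[(0,0)] terminal -1; root [(3,1)] d4

value((3,1), O) = +1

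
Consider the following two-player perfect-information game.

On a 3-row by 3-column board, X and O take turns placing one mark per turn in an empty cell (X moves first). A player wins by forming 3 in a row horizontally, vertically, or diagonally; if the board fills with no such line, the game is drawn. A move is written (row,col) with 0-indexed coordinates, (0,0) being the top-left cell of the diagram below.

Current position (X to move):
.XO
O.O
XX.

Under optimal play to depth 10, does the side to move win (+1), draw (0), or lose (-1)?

ply 1, X at .XO/O.O/XX. | (0,0)=-1→XXO/O.O/XX.; (1,1)=+1→.XO/OXO/XX.*; (2,2)=+1→.XO/O.O/XXX
ply 2: .XO/OXO/XX. is terminal -1 (O); from .XO/O.O/XX. depth 10

value(.XO/O.O/XX., X) = +1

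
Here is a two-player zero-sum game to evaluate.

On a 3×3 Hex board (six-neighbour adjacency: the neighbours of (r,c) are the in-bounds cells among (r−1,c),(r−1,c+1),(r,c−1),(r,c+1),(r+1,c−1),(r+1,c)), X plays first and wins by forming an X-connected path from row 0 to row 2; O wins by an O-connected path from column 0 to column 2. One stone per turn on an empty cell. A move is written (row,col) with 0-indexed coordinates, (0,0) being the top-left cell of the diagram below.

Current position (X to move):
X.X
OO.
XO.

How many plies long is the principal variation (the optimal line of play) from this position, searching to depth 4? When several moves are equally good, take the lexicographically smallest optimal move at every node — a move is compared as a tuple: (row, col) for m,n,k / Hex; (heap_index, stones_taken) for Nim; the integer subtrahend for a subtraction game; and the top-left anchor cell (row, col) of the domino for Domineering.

p1 X@[X.X/OO./XO.]: (0,1)[XXX/OO./XO.]-1* (1,2)[X.X/OOX/XO.]-1 (2,2)[X.X/OO./XOX]-1
p2 O@[XXX/OO./XO.]: (1,2)[XXX/OOO/XO.]+1* (2,2)[XXX/OO./XOO]+1
p3 X@[XXX/OOO/XO.] terminal -1; root [X.X/OO./XO.] d4

PV length from [X.X/OO./XO.]: 2 plies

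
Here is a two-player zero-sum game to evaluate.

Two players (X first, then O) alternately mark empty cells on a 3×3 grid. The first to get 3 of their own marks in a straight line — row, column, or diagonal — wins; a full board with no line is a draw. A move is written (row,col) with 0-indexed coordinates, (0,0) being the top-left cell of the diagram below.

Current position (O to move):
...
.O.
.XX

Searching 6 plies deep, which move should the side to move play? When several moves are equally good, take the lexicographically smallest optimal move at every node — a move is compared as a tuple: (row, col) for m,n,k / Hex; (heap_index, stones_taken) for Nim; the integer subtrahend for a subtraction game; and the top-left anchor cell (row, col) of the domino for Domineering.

O's best at [.../.O./.XX]: (2,0)

ply 1, O at .../.O./.XX | (0,0)=-1→O../.O./.XX; (0,1)=-1→.O./.O./.XX; (0,2)=-1→..O/.O./.XX; (1,0)=-1→.../OO./.XX; (1,2)=-1→.../.OO/.XX; (2,0)=+0→.../.O./OXX*
ply 2, X at .../.O./OXX | (0,0)=-1→X../.O./OXX; (0,1)=-1→.X./.O./OXX; (0,2)=+0→..X/.O./OXX*; (1,0)=-1→.../XO./OXX; (1,2)=-1→.../.OX/OXX
ply 3, O at ..X/.O./OXX | (0,0)=-1→O.X/.O./OXX; (0,1)=-1→.OX/.O./OXX; (1,0)=-1→..X/OO./OXX; (1,2)=+0→..X/.OO/OXX*
ply 4, X at ..X/.OO/OXX | (0,0)=-1→X.X/.OO/OXX; (0,1)=-1→.XX/.OO/OXX; (1,0)=+0→..X/XOO/OXX*
ply 5, O at ..X/XOO/OXX | (0,0)=+0→O.X/XOO/OXX*; (0,1)=+0→.OX/XOO/OXX
ply 6, X at O.X/XOO/OXX | (0,1)=+0→OXX/XOO/OXX*
ply 7: OXX/XOO/OXX is terminal +0 (O); from .../.O./.XX depth 6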